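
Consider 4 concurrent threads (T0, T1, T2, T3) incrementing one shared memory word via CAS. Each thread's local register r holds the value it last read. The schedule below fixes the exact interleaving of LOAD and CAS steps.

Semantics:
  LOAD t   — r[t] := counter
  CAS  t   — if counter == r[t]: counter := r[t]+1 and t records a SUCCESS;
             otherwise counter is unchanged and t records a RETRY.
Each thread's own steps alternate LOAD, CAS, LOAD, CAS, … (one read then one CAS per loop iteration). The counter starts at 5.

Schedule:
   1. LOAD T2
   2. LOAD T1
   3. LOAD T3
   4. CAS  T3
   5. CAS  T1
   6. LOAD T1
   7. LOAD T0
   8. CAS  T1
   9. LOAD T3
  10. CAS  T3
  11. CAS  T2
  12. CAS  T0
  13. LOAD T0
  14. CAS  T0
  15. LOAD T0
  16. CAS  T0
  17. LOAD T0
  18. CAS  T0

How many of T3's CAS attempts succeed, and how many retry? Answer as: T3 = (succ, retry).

#1 T2 reads 5
#2 T1 reads 5
#3 T3 reads 5
#4 T3 CAS(5→6) writes; counter now 6
#5 T1 CAS(5→6) fails; counter now 6
#6 T1 reads 6
#7 T0 reads 6
#8 T1 CAS(6→7) writes; counter now 7
#9 T3 reads 7
#10 T3 CAS(7→8) writes; counter now 8
#11 T2 CAS(5→6) fails; counter now 8
#12 T0 CAS(6→7) fails; counter now 8
#13 T0 reads 8
#14 T0 CAS(8→9) writes; counter now 9
#15 T0 reads 9
#16 T0 CAS(9→10) writes; counter now 10
#17 T0 reads 10
#18 T0 CAS(10→11) writes; counter now 11

T3 = (2, 0)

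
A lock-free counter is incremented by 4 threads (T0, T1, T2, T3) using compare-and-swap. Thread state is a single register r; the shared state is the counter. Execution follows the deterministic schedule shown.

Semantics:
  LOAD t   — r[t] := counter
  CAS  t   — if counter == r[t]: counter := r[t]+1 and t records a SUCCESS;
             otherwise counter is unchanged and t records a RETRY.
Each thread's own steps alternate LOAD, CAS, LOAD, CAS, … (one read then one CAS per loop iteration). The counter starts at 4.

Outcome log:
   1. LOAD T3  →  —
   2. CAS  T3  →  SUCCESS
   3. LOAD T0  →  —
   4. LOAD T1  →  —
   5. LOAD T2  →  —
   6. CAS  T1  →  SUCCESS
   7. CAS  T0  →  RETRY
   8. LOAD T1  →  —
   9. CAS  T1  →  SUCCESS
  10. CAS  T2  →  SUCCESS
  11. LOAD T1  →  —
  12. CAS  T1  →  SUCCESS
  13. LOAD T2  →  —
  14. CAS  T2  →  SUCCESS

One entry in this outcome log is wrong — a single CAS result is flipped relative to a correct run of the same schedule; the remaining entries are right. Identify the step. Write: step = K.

step = 10

Correct run:
[1] T3.load  rd  (counter 4, T3.r 4)
[2] T3.cas  hit  (counter 5, T3.r 4)
[3] T0.load  rd  (counter 5, T0.r 5)
[4] T1.load  rd  (counter 5, T1.r 5)
[5] T2.load  rd  (counter 5, T2.r 5)
[6] T1.cas  hit  (counter 6, T1.r 5)
[7] T0.cas  miss  (counter 6, T0.r 5)
[8] T1.load  rd  (counter 6, T1.r 6)
[9] T1.cas  hit  (counter 7, T1.r 6)
[10] T2.cas  miss  (counter 7, T2.r 5)
[11] T1.load  rd  (counter 7, T1.r 7)
[12] T1.cas  hit  (counter 8, T1.r 7)
[13] T2.load  rd  (counter 8, T2.r 8)
[14] T2.cas  hit  (counter 9, T2.r 8)
Flip is step 10.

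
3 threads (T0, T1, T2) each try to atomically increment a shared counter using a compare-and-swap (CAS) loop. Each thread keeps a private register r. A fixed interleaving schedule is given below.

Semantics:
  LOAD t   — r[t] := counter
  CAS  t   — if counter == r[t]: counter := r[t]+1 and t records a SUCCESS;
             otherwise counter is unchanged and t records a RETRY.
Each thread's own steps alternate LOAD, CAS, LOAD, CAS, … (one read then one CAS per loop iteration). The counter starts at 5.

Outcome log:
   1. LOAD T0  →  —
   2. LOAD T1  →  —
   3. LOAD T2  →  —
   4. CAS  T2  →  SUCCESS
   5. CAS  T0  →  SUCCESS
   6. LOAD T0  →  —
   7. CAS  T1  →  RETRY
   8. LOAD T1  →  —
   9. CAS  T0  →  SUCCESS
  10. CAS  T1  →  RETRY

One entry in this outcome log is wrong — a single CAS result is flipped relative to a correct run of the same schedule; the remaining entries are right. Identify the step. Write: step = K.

step = 5

Re-executing:
T0 LOAD — after: cnt=5, r=5 — load
T1 LOAD — after: cnt=5, r=5 — load
T2 LOAD — after: cnt=5, r=5 — load
T2 CAS — after: cnt=6, r=5 — ok
T0 CAS — after: cnt=6, r=5 — retry
T0 LOAD — after: cnt=6, r=6 — load
T1 CAS — after: cnt=6, r=5 — retry
T1 LOAD — after: cnt=6, r=6 — load
T0 CAS — after: cnt=7, r=6 — ok
T1 CAS — after: cnt=7, r=6 — retry
Flip is step 5.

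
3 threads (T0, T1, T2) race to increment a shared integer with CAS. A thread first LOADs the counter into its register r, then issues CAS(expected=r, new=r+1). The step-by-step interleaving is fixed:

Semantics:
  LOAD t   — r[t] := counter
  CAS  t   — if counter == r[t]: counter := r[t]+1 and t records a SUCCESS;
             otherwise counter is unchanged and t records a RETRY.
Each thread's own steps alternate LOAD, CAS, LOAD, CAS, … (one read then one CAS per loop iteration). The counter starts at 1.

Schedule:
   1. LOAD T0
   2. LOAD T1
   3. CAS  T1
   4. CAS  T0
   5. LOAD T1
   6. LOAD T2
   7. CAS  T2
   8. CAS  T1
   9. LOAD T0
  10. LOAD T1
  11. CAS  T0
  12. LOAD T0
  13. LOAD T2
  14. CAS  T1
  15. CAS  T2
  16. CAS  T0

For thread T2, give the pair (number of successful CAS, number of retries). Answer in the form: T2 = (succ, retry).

[1] T0.load  rd  (counter 1, T0.r 1)
[2] T1.load  rd  (counter 1, T1.r 1)
[3] T1.cas  hit  (counter 2, T1.r 1)
[4] T0.cas  miss  (counter 2, T0.r 1)
[5] T1.load  rd  (counter 2, T1.r 2)
[6] T2.load  rd  (counter 2, T2.r 2)
[7] T2.cas  hit  (counter 3, T2.r 2)
[8] T1.cas  miss  (counter 3, T1.r 2)
[9] T0.load  rd  (counter 3, T0.r 3)
[10] T1.load  rd  (counter 3, T1.r 3)
[11] T0.cas  hit  (counter 4, T0.r 3)
[12] T0.load  rd  (counter 4, T0.r 4)
[13] T2.load  rd  (counter 4, T2.r 4)
[14] T1.cas  miss  (counter 4, T1.r 3)
[15] T2.cas  hit  (counter 5, T2.r 4)
[16] T0.cas  miss  (counter 5, T0.r 4)

T2 = (2, 0)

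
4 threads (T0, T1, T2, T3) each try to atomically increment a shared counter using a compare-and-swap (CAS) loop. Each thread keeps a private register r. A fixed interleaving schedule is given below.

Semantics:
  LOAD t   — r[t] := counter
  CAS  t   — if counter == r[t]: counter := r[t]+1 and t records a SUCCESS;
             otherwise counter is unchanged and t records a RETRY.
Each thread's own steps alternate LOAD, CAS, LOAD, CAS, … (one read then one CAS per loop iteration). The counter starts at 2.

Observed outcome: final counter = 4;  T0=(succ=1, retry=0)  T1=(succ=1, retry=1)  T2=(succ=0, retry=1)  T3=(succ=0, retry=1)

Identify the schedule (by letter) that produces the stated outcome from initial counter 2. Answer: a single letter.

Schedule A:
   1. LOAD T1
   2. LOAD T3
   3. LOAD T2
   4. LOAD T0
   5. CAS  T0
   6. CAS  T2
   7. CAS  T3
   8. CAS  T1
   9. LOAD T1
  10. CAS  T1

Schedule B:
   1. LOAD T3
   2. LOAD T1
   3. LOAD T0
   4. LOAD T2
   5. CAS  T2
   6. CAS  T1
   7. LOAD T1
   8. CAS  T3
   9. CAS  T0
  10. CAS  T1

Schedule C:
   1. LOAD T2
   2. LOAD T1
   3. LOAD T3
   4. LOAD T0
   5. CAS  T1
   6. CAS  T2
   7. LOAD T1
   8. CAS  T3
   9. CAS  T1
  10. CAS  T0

A

Run A:
step 1: T1 LOAD ⇒ load; ctr=2 reg=2
step 2: T3 LOAD ⇒ load; ctr=2 reg=2
step 3: T2 LOAD ⇒ load; ctr=2 reg=2
step 4: T0 LOAD ⇒ load; ctr=2 reg=2
step 5: T0 CAS ⇒ ok; ctr=3 reg=2
step 6: T2 CAS ⇒ retry; ctr=3 reg=2
step 7: T3 CAS ⇒ retry; ctr=3 reg=2
step 8: T1 CAS ⇒ retry; ctr=3 reg=2
step 9: T1 LOAD ⇒ load; ctr=3 reg=3
step 10: T1 CAS ⇒ ok; ctr=4 reg=3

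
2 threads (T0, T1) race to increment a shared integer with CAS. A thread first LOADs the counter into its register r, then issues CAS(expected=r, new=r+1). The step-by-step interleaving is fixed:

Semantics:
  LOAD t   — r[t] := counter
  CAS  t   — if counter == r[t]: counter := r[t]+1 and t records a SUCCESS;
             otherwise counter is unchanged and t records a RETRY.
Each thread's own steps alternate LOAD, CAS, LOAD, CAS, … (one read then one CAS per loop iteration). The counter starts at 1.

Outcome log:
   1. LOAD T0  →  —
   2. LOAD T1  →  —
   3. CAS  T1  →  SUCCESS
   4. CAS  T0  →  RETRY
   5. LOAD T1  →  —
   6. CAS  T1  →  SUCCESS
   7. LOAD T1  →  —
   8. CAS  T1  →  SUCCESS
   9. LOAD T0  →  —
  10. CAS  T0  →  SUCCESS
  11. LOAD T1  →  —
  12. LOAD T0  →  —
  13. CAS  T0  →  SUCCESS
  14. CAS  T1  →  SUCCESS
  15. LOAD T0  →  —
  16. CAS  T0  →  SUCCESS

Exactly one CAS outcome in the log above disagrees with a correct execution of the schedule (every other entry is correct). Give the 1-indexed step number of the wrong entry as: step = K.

Reference trace:
#1 T0 reads 1
#2 T1 reads 1
#3 T1 CAS(1→2) writes; counter now 2
#4 T0 CAS(1→2) fails; counter now 2
#5 T1 reads 2
#6 T1 CAS(2→3) writes; counter now 3
#7 T1 reads 3
#8 T1 CAS(3→4) writes; counter now 4
#9 T0 reads 4
#10 T0 CAS(4→5) writes; counter now 5
#11 T1 reads 5
#12 T0 reads 5
#13 T0 CAS(5→6) writes; counter now 6
#14 T1 CAS(5→6) fails; counter now 6
#15 T0 reads 6
#16 T0 CAS(6→7) writes; counter now 7
Log disagrees first at step 14.

step = 14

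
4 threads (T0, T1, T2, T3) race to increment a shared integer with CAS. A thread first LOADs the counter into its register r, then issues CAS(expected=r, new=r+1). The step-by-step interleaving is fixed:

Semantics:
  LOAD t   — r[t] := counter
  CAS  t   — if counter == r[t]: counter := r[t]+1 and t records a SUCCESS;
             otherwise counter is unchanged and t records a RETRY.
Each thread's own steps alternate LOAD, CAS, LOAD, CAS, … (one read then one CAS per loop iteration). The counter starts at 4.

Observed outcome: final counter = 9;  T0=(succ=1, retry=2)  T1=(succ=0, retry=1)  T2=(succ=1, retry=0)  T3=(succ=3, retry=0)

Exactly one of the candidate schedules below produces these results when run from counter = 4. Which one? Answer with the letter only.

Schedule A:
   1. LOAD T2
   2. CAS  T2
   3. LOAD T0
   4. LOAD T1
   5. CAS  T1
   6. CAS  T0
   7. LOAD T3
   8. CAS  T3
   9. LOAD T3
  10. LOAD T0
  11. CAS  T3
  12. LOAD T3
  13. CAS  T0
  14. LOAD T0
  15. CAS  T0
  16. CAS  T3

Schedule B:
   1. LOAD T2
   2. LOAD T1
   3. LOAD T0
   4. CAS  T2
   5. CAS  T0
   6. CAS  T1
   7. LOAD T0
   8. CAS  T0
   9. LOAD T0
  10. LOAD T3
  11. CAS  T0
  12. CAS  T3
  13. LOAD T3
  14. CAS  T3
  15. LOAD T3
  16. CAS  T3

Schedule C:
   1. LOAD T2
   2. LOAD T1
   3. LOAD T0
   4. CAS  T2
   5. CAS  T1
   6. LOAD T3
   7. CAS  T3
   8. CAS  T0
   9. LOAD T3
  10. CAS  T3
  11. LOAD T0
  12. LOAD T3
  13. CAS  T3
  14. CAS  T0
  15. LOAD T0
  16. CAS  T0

C

Run C:
step 1: T2 LOAD ⇒ load; ctr=4 reg=4
step 2: T1 LOAD ⇒ load; ctr=4 reg=4
step 3: T0 LOAD ⇒ load; ctr=4 reg=4
step 4: T2 CAS ⇒ ok; ctr=5 reg=4
step 5: T1 CAS ⇒ retry; ctr=5 reg=4
step 6: T3 LOAD ⇒ load; ctr=5 reg=5
step 7: T3 CAS ⇒ ok; ctr=6 reg=5
step 8: T0 CAS ⇒ retry; ctr=6 reg=4
step 9: T3 LOAD ⇒ load; ctr=6 reg=6
step 10: T3 CAS ⇒ ok; ctr=7 reg=6
step 11: T0 LOAD ⇒ load; ctr=7 reg=7
step 12: T3 LOAD ⇒ load; ctr=7 reg=7
step 13: T3 CAS ⇒ ok; ctr=8 reg=7
step 14: T0 CAS ⇒ retry; ctr=8 reg=7
step 15: T0 LOAD ⇒ load; ctr=8 reg=8
step 16: T0 CAS ⇒ ok; ctr=9 reg=8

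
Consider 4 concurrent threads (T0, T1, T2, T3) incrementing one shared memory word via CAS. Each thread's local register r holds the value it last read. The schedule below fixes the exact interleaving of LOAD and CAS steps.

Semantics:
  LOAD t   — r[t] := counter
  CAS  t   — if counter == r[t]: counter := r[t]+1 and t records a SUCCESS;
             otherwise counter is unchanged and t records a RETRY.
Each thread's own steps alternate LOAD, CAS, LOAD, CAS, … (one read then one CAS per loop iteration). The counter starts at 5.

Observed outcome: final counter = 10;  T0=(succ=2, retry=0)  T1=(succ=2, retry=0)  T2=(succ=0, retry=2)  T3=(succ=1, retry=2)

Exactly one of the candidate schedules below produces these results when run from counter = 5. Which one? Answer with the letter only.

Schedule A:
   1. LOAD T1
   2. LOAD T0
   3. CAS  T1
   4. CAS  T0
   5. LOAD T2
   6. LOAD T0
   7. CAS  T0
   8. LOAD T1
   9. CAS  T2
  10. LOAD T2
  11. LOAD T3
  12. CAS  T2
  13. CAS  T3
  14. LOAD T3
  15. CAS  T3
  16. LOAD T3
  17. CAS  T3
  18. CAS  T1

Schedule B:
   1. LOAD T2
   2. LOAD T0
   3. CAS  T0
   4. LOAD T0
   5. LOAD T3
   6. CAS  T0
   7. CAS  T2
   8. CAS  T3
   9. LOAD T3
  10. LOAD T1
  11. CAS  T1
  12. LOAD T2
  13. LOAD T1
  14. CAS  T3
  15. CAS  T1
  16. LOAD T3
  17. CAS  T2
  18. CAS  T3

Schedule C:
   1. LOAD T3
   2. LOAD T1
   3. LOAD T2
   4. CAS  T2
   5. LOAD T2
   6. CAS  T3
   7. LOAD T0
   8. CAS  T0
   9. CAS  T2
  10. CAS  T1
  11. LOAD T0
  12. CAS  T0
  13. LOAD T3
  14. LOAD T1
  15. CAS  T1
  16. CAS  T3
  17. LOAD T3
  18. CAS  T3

Simulating candidate B:
[1] T2.load  rd  (counter 5, T2.r 5)
[2] T0.load  rd  (counter 5, T0.r 5)
[3] T0.cas  hit  (counter 6, T0.r 5)
[4] T0.load  rd  (counter 6, T0.r 6)
[5] T3.load  rd  (counter 6, T3.r 6)
[6] T0.cas  hit  (counter 7, T0.r 6)
[7] T2.cas  miss  (counter 7, T2.r 5)
[8] T3.cas  miss  (counter 7, T3.r 6)
[9] T3.load  rd  (counter 7, T3.r 7)
[10] T1.load  rd  (counter 7, T1.r 7)
[11] T1.cas  hit  (counter 8, T1.r 7)
[12] T2.load  rd  (counter 8, T2.r 8)
[13] T1.load  rd  (counter 8, T1.r 8)
[14] T3.cas  miss  (counter 8, T3.r 7)
[15] T1.cas  hit  (counter 9, T1.r 8)
[16] T3.load  rd  (counter 9, T3.r 9)
[17] T2.cas  miss  (counter 9, T2.r 8)
[18] T3.cas  hit  (counter 10, T3.r 9)

B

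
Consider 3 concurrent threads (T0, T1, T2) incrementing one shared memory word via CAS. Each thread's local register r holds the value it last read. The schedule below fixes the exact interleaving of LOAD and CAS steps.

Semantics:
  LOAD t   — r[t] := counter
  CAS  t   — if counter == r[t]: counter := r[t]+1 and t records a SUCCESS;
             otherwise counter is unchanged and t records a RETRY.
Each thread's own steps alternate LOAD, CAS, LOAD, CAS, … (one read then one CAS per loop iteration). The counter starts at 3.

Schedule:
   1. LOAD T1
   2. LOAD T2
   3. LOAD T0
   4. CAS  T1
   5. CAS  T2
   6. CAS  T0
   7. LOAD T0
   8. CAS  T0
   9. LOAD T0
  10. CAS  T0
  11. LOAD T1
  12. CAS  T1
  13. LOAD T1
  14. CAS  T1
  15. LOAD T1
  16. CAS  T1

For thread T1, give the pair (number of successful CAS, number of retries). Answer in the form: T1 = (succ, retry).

   1) LOAD T1:  M=3  r_T1=3
   2) LOAD T2:  M=3  r_T2=3
   3) LOAD T0:  M=3  r_T0=3
   4) CAS  T1:  M=4  r_T1=3 ✓
   5) CAS  T2:  M=4  r_T2=3 ✗
   6) CAS  T0:  M=4  r_T0=3 ✗
   7) LOAD T0:  M=4  r_T0=4
   8) CAS  T0:  M=5  r_T0=4 ✓
   9) LOAD T0:  M=5  r_T0=5
  10) CAS  T0:  M=6  r_T0=5 ✓
  11) LOAD T1:  M=6  r_T1=6
  12) CAS  T1:  M=7  r_T1=6 ✓
  13) LOAD T1:  M=7  r_T1=7
  14) CAS  T1:  M=8  r_T1=7 ✓
  15) LOAD T1:  M=8  r_T1=8
  16) CAS  T1:  M=9  r_T1=8 ✓

T1 = (4, 0)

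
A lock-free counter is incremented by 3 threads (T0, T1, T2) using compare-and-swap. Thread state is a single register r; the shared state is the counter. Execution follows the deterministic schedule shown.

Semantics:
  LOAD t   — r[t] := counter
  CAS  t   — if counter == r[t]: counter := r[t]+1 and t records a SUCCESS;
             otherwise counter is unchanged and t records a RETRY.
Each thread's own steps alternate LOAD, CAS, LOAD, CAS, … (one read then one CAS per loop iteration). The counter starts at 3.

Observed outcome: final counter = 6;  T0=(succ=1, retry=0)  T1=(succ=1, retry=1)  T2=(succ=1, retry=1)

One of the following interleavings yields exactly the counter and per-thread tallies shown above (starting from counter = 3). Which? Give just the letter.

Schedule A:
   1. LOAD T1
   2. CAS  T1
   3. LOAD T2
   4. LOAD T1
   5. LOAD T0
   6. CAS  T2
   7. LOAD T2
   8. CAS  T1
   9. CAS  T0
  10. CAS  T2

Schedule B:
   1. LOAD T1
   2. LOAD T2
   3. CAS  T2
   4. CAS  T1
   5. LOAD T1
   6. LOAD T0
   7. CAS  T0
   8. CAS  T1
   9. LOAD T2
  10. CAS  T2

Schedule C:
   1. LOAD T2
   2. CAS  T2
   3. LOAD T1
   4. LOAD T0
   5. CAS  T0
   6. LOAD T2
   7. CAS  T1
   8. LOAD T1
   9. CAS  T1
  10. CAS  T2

Run C:
[1] T2.load  rd  (counter 3, T2.r 3)
[2] T2.cas  hit  (counter 4, T2.r 3)
[3] T1.load  rd  (counter 4, T1.r 4)
[4] T0.load  rd  (counter 4, T0.r 4)
[5] T0.cas  hit  (counter 5, T0.r 4)
[6] T2.load  rd  (counter 5, T2.r 5)
[7] T1.cas  miss  (counter 5, T1.r 4)
[8] T1.load  rd  (counter 5, T1.r 5)
[9] T1.cas  hit  (counter 6, T1.r 5)
[10] T2.cas  miss  (counter 6, T2.r 5)

C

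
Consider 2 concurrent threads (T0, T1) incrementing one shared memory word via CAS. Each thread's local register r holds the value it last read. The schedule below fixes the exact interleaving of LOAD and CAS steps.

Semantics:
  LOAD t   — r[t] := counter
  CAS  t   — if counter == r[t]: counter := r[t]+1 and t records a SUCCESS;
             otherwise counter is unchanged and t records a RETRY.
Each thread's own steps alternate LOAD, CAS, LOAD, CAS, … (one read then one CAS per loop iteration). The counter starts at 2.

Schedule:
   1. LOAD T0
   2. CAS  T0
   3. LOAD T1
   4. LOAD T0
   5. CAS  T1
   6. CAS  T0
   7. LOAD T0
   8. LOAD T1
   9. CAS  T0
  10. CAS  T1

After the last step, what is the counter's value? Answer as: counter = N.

step 1: T0 LOAD ⇒ load; ctr=2 reg=2
step 2: T0 CAS ⇒ ok; ctr=3 reg=2
step 3: T1 LOAD ⇒ load; ctr=3 reg=3
step 4: T0 LOAD ⇒ load; ctr=3 reg=3
step 5: T1 CAS ⇒ ok; ctr=4 reg=3
step 6: T0 CAS ⇒ retry; ctr=4 reg=3
step 7: T0 LOAD ⇒ load; ctr=4 reg=4
step 8: T1 LOAD ⇒ load; ctr=4 reg=4
step 9: T0 CAS ⇒ ok; ctr=5 reg=4
step 10: T1 CAS ⇒ retry; ctr=5 reg=4

counter = 5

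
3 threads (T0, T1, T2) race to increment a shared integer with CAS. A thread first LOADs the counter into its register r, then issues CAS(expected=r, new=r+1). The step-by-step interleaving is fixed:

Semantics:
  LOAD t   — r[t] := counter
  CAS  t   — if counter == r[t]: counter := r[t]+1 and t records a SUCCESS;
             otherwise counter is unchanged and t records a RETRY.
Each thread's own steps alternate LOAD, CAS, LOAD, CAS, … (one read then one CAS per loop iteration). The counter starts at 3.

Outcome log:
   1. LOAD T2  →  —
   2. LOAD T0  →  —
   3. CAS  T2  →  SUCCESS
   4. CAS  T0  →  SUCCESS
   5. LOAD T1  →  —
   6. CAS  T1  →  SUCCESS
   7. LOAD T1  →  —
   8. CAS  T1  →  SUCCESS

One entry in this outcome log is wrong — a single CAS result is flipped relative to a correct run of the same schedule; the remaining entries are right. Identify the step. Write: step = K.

step = 4

Reference trace:
[1] T2.load  rd  (counter 3, T2.r 3)
[2] T0.load  rd  (counter 3, T0.r 3)
[3] T2.cas  hit  (counter 4, T2.r 3)
[4] T0.cas  miss  (counter 4, T0.r 3)
[5] T1.load  rd  (counter 4, T1.r 4)
[6] T1.cas  hit  (counter 5, T1.r 4)
[7] T1.load  rd  (counter 5, T1.r 5)
[8] T1.cas  hit  (counter 6, T1.r 5)
Flip is step 4.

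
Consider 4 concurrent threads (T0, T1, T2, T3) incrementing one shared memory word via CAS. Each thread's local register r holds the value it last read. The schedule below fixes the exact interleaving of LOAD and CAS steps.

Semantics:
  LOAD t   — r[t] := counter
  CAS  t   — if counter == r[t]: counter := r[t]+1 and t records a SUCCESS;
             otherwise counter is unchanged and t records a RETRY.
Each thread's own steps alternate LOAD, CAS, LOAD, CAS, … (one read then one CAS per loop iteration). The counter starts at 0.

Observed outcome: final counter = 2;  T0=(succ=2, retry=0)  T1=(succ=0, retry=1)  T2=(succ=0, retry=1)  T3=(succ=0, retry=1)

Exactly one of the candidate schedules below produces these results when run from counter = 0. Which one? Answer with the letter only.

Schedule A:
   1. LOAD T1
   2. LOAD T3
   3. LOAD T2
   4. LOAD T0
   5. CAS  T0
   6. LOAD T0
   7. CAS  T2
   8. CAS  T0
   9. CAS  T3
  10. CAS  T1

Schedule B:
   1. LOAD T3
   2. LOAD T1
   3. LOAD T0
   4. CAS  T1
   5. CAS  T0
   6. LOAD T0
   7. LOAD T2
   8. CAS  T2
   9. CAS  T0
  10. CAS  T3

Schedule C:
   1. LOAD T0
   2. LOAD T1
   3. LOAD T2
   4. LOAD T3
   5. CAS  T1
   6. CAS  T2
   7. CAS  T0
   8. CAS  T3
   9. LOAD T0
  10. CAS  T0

Tracing schedule A:
1. LOAD T1 → mem=0 r[T1]=0 [LOAD]
2. LOAD T3 → mem=0 r[T3]=0 [LOAD]
3. LOAD T2 → mem=0 r[T2]=0 [LOAD]
4. LOAD T0 → mem=0 r[T0]=0 [LOAD]
5. CAS T0 → mem=1 r[T0]=0 [OK]
6. LOAD T0 → mem=1 r[T0]=1 [LOAD]
7. CAS T2 → mem=1 r[T2]=0 [RETRY]
8. CAS T0 → mem=2 r[T0]=1 [OK]
9. CAS T3 → mem=2 r[T3]=0 [RETRY]
10. CAS T1 → mem=2 r[T1]=0 [RETRY]

A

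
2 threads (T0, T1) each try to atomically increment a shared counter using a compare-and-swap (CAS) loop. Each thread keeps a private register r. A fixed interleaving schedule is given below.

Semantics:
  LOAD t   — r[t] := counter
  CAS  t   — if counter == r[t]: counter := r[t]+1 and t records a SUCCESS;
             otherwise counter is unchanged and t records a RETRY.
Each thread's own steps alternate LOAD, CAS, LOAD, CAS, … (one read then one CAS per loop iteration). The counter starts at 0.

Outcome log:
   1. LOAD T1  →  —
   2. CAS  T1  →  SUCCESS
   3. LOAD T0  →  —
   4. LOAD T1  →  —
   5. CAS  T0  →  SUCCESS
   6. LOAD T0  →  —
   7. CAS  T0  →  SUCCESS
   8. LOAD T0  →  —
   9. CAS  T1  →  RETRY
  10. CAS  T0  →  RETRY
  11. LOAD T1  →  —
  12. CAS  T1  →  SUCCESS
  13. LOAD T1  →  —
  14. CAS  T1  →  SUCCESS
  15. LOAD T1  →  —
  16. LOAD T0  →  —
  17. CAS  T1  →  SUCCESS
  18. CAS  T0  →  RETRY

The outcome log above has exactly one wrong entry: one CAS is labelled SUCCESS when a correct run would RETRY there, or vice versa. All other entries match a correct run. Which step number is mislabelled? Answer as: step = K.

step = 10

Re-executing:
   1) LOAD T1:  M=0  r_T1=0
   2) CAS  T1:  M=1  r_T1=0 ✓
   3) LOAD T0:  M=1  r_T0=1
   4) LOAD T1:  M=1  r_T1=1
   5) CAS  T0:  M=2  r_T0=1 ✓
   6) LOAD T0:  M=2  r_T0=2
   7) CAS  T0:  M=3  r_T0=2 ✓
   8) LOAD T0:  M=3  r_T0=3
   9) CAS  T1:  M=3  r_T1=1 ✗
  10) CAS  T0:  M=4  r_T0=3 ✓
  11) LOAD T1:  M=4  r_T1=4
  12) CAS  T1:  M=5  r_T1=4 ✓
  13) LOAD T1:  M=5  r_T1=5
  14) CAS  T1:  M=6  r_T1=5 ✓
  15) LOAD T1:  M=6  r_T1=6
  16) LOAD T0:  M=6  r_T0=6
  17) CAS  T1:  M=7  r_T1=6 ✓
  18) CAS  T0:  M=7  r_T0=6 ✗
Mismatch at 10.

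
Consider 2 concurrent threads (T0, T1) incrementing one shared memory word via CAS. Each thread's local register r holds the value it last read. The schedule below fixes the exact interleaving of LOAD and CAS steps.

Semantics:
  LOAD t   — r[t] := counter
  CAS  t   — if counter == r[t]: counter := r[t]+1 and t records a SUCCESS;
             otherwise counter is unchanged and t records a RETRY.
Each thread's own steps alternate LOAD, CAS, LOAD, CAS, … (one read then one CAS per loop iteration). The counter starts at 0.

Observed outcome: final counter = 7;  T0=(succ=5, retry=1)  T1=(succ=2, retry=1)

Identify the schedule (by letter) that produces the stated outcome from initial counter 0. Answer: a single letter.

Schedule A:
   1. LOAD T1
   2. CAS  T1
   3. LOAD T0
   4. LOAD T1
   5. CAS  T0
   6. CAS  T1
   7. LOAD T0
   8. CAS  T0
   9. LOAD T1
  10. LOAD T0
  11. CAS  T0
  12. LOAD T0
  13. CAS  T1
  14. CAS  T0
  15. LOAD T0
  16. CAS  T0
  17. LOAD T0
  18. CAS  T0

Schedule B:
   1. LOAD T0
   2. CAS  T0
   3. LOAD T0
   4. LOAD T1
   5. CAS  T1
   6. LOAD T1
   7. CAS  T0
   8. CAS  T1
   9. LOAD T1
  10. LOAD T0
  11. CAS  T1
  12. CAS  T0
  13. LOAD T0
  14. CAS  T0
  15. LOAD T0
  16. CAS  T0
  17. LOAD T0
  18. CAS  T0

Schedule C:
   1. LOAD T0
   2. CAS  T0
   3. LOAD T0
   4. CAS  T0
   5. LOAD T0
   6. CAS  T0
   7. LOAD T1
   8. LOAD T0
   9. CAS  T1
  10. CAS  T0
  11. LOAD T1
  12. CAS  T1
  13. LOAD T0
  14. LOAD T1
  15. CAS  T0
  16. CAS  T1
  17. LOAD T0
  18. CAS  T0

C

Tracing schedule C:
[1] T0.load  rd  (counter 0, T0.r 0)
[2] T0.cas  hit  (counter 1, T0.r 0)
[3] T0.load  rd  (counter 1, T0.r 1)
[4] T0.cas  hit  (counter 2, T0.r 1)
[5] T0.load  rd  (counter 2, T0.r 2)
[6] T0.cas  hit  (counter 3, T0.r 2)
[7] T1.load  rd  (counter 3, T1.r 3)
[8] T0.load  rd  (counter 3, T0.r 3)
[9] T1.cas  hit  (counter 4, T1.r 3)
[10] T0.cas  miss  (counter 4, T0.r 3)
[11] T1.load  rd  (counter 4, T1.r 4)
[12] T1.cas  hit  (counter 5, T1.r 4)
[13] T0.load  rd  (counter 5, T0.r 5)
[14] T1.load  rd  (counter 5, T1.r 5)
[15] T0.cas  hit  (counter 6, T0.r 5)
[16] T1.cas  miss  (counter 6, T1.r 5)
[17] T0.load  rd  (counter 6, T0.r 6)
[18] T0.cas  hit  (counter 7, T0.r 6)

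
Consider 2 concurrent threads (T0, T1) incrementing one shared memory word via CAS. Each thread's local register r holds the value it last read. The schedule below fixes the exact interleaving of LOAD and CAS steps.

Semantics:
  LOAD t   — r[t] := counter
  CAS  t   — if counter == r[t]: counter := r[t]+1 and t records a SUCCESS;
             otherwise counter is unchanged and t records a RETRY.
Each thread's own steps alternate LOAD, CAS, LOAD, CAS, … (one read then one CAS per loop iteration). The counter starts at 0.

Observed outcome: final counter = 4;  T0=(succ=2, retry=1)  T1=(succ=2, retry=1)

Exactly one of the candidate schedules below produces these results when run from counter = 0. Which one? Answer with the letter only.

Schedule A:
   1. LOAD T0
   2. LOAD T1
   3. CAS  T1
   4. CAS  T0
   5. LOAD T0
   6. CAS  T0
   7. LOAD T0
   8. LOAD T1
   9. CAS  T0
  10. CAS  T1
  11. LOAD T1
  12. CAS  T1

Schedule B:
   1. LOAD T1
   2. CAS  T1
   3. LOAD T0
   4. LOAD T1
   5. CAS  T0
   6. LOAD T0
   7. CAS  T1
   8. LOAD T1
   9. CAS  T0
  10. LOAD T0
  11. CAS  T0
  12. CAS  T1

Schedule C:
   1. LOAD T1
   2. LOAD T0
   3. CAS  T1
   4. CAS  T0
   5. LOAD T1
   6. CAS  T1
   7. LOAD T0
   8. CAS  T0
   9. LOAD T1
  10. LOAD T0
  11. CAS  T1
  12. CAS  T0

Run A:
step 1: T0 LOAD ⇒ load; ctr=0 reg=0
step 2: T1 LOAD ⇒ load; ctr=0 reg=0
step 3: T1 CAS ⇒ ok; ctr=1 reg=0
step 4: T0 CAS ⇒ retry; ctr=1 reg=0
step 5: T0 LOAD ⇒ load; ctr=1 reg=1
step 6: T0 CAS ⇒ ok; ctr=2 reg=1
step 7: T0 LOAD ⇒ load; ctr=2 reg=2
step 8: T1 LOAD ⇒ load; ctr=2 reg=2
step 9: T0 CAS ⇒ ok; ctr=3 reg=2
step 10: T1 CAS ⇒ retry; ctr=3 reg=2
step 11: T1 LOAD ⇒ load; ctr=3 reg=3
step 12: T1 CAS ⇒ ok; ctr=4 reg=3

A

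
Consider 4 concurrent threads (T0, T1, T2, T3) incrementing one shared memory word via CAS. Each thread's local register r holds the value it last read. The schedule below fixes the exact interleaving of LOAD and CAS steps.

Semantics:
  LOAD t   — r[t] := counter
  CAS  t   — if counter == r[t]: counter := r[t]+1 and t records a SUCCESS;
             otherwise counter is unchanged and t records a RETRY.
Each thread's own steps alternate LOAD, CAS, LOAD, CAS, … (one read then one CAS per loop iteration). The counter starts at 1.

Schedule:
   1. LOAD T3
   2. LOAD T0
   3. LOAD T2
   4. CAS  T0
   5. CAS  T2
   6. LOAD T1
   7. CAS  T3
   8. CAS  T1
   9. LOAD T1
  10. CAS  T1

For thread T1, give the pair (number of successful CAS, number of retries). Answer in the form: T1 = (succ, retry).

1. LOAD T3 → mem=1 r[T3]=1 [LOAD]
2. LOAD T0 → mem=1 r[T0]=1 [LOAD]
3. LOAD T2 → mem=1 r[T2]=1 [LOAD]
4. CAS T0 → mem=2 r[T0]=1 [OK]
5. CAS T2 → mem=2 r[T2]=1 [RETRY]
6. LOAD T1 → mem=2 r[T1]=2 [LOAD]
7. CAS T3 → mem=2 r[T3]=1 [RETRY]
8. CAS T1 → mem=3 r[T1]=2 [OK]
9. LOAD T1 → mem=3 r[T1]=3 [LOAD]
10. CAS T1 → mem=4 r[T1]=3 [OK]

T1 = (2, 0)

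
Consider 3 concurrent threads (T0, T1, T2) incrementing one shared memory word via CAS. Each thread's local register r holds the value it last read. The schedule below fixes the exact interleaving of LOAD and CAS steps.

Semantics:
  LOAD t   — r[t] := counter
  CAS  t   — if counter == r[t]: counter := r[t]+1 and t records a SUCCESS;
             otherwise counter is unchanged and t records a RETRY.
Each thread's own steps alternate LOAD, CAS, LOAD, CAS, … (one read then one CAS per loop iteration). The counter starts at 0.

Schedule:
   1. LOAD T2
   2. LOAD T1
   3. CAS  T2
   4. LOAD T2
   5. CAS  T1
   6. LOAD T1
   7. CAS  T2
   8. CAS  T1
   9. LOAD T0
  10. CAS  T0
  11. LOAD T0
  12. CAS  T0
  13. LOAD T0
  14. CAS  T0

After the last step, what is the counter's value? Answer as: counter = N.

[1] T2.load  rd  (counter 0, T2.r 0)
[2] T1.load  rd  (counter 0, T1.r 0)
[3] T2.cas  hit  (counter 1, T2.r 0)
[4] T2.load  rd  (counter 1, T2.r 1)
[5] T1.cas  miss  (counter 1, T1.r 0)
[6] T1.load  rd  (counter 1, T1.r 1)
[7] T2.cas  hit  (counter 2, T2.r 1)
[8] T1.cas  miss  (counter 2, T1.r 1)
[9] T0.load  rd  (counter 2, T0.r 2)
[10] T0.cas  hit  (counter 3, T0.r 2)
[11] T0.load  rd  (counter 3, T0.r 3)
[12] T0.cas  hit  (counter 4, T0.r 3)
[13] T0.load  rd  (counter 4, T0.r 4)
[14] T0.cas  hit  (counter 5, T0.r 4)

counter = 5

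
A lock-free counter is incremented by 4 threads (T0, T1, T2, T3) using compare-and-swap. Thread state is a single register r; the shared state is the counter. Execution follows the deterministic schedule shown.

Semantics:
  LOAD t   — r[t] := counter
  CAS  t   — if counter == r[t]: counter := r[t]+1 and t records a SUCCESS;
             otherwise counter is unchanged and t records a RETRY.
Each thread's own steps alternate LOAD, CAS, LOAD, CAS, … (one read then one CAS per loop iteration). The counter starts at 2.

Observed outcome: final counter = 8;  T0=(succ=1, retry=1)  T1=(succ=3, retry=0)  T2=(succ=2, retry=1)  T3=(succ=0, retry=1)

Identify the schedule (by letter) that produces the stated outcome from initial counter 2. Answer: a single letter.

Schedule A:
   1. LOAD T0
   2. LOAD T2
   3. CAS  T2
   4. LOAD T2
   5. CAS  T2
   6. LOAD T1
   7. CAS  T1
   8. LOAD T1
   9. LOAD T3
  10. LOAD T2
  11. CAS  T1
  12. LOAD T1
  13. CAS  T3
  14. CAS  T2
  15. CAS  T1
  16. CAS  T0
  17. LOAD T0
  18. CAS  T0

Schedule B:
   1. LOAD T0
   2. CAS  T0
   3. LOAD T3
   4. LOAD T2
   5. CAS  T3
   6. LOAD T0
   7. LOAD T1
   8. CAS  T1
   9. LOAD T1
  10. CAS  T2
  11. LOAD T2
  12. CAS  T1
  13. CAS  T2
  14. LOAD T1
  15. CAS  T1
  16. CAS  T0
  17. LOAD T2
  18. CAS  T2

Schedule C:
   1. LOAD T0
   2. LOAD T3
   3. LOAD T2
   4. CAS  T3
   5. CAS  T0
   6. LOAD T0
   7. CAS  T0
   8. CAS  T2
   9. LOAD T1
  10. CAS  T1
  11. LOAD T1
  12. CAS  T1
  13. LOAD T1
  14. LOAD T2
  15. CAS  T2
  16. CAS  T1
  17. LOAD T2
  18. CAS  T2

A

Run A:
[1] T0.load  rd  (counter 2, T0.r 2)
[2] T2.load  rd  (counter 2, T2.r 2)
[3] T2.cas  hit  (counter 3, T2.r 2)
[4] T2.load  rd  (counter 3, T2.r 3)
[5] T2.cas  hit  (counter 4, T2.r 3)
[6] T1.load  rd  (counter 4, T1.r 4)
[7] T1.cas  hit  (counter 5, T1.r 4)
[8] T1.load  rd  (counter 5, T1.r 5)
[9] T3.load  rd  (counter 5, T3.r 5)
[10] T2.load  rd  (counter 5, T2.r 5)
[11] T1.cas  hit  (counter 6, T1.r 5)
[12] T1.load  rd  (counter 6, T1.r 6)
[13] T3.cas  miss  (counter 6, T3.r 5)
[14] T2.cas  miss  (counter 6, T2.r 5)
[15] T1.cas  hit  (counter 7, T1.r 6)
[16] T0.cas  miss  (counter 7, T0.r 2)
[17] T0.load  rd  (counter 7, T0.r 7)
[18] T0.cas  hit  (counter 8, T0.r 7)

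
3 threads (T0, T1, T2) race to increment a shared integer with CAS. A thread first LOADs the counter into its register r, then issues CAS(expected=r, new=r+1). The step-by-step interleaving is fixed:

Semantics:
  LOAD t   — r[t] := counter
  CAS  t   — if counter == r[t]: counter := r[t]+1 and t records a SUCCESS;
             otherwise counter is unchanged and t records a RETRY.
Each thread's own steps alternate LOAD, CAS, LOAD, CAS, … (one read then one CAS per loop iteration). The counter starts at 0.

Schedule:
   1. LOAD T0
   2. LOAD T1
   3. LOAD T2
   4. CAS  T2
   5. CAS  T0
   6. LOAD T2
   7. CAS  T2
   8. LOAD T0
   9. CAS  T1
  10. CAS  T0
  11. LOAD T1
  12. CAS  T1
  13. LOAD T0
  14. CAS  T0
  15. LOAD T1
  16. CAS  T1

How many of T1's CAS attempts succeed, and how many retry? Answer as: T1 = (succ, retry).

1. LOAD T0 → mem=0 r[T0]=0 [LOAD]
2. LOAD T1 → mem=0 r[T1]=0 [LOAD]
3. LOAD T2 → mem=0 r[T2]=0 [LOAD]
4. CAS T2 → mem=1 r[T2]=0 [OK]
5. CAS T0 → mem=1 r[T0]=0 [RETRY]
6. LOAD T2 → mem=1 r[T2]=1 [LOAD]
7. CAS T2 → mem=2 r[T2]=1 [OK]
8. LOAD T0 → mem=2 r[T0]=2 [LOAD]
9. CAS T1 → mem=2 r[T1]=0 [RETRY]
10. CAS T0 → mem=3 r[T0]=2 [OK]
11. LOAD T1 → mem=3 r[T1]=3 [LOAD]
12. CAS T1 → mem=4 r[T1]=3 [OK]
13. LOAD T0 → mem=4 r[T0]=4 [LOAD]
14. CAS T0 → mem=5 r[T0]=4 [OK]
15. LOAD T1 → mem=5 r[T1]=5 [LOAD]
16. CAS T1 → mem=6 r[T1]=5 [OK]

T1 = (2, 1)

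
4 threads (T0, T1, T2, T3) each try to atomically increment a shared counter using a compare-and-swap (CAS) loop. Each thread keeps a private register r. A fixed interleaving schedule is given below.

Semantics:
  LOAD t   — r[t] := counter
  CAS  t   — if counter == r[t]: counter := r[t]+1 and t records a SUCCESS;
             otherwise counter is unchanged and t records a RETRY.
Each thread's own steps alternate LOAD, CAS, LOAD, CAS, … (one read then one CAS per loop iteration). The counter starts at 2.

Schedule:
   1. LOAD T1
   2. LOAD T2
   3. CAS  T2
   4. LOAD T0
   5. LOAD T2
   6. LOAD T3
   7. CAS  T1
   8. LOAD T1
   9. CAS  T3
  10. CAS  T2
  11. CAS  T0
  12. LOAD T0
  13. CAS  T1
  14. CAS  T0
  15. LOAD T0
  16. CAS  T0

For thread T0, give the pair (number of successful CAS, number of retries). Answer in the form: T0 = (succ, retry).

T0 = (2, 1)

#1 T1 reads 2
#2 T2 reads 2
#3 T2 CAS(2→3) writes; counter now 3
#4 T0 reads 3
#5 T2 reads 3
#6 T3 reads 3
#7 T1 CAS(2→3) fails; counter now 3
#8 T1 reads 3
#9 T3 CAS(3→4) writes; counter now 4
#10 T2 CAS(3→4) fails; counter now 4
#11 T0 CAS(3→4) fails; counter now 4
#12 T0 reads 4
#13 T1 CAS(3→4) fails; counter now 4
#14 T0 CAS(4→5) writes; counter now 5
#15 T0 reads 5
#16 T0 CAS(5→6) writes; counter now 6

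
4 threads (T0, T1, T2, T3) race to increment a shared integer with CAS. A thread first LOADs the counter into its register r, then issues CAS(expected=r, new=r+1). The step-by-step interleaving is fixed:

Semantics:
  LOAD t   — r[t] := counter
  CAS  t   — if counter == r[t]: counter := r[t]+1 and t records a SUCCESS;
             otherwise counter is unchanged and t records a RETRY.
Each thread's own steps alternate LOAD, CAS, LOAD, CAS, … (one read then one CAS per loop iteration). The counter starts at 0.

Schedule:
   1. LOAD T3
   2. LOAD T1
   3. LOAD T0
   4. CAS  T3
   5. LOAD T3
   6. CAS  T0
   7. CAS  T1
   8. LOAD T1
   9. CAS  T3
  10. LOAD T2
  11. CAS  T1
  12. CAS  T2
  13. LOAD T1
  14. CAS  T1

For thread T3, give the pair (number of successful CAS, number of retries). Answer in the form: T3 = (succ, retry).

T3 = (2, 0)

T3 LOAD — after: cnt=0, r=0 — load
T1 LOAD — after: cnt=0, r=0 — load
T0 LOAD — after: cnt=0, r=0 — load
T3 CAS — after: cnt=1, r=0 — ok
T3 LOAD — after: cnt=1, r=1 — load
T0 CAS — after: cnt=1, r=0 — retry
T1 CAS — after: cnt=1, r=0 — retry
T1 LOAD — after: cnt=1, r=1 — load
T3 CAS — after: cnt=2, r=1 — ok
T2 LOAD — after: cnt=2, r=2 — load
T1 CAS — after: cnt=2, r=1 — retry
T2 CAS — after: cnt=3, r=2 — ok
T1 LOAD — after: cnt=3, r=3 — load
T1 CAS — after: cnt=4, r=3 — ok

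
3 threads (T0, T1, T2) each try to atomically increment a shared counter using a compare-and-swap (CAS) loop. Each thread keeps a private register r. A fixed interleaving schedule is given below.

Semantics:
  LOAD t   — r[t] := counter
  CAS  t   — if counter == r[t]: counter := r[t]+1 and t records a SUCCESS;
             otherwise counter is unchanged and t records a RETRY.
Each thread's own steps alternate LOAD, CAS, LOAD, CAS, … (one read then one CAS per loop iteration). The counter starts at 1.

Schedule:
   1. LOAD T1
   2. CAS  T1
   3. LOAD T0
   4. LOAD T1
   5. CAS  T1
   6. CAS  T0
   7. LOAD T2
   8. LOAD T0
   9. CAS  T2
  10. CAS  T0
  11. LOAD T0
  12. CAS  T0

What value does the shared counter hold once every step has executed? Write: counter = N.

   1) LOAD T1:  M=1  r_T1=1
   2) CAS  T1:  M=2  r_T1=1 ✓
   3) LOAD T0:  M=2  r_T0=2
   4) LOAD T1:  M=2  r_T1=2
   5) CAS  T1:  M=3  r_T1=2 ✓
   6) CAS  T0:  M=3  r_T0=2 ✗
   7) LOAD T2:  M=3  r_T2=3
   8) LOAD T0:  M=3  r_T0=3
   9) CAS  T2:  M=4  r_T2=3 ✓
  10) CAS  T0:  M=4  r_T0=3 ✗
  11) LOAD T0:  M=4  r_T0=4
  12) CAS  T0:  M=5  r_T0=4 ✓

counter = 5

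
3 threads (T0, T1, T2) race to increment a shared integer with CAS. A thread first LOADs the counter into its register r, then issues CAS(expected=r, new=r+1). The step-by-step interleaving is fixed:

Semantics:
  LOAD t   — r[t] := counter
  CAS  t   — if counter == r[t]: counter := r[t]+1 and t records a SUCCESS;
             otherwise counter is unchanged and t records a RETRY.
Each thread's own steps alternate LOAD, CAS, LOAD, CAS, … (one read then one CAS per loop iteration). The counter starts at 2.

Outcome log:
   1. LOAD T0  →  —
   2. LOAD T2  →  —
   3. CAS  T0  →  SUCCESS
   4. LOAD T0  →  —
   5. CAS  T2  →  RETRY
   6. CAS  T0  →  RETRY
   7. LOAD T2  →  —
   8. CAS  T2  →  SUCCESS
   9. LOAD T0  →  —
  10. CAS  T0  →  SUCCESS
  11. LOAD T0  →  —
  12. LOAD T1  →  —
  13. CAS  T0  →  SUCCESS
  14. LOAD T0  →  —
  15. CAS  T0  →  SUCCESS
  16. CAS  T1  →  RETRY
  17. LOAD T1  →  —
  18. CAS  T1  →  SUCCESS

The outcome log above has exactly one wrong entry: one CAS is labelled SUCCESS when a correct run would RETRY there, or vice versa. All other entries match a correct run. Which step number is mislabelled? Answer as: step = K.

Reference trace:
T0 LOAD — after: cnt=2, r=2 — load
T2 LOAD — after: cnt=2, r=2 — load
T0 CAS — after: cnt=3, r=2 — ok
T0 LOAD — after: cnt=3, r=3 — load
T2 CAS — after: cnt=3, r=2 — retry
T0 CAS — after: cnt=4, r=3 — ok
T2 LOAD — after: cnt=4, r=4 — load
T2 CAS — after: cnt=5, r=4 — ok
T0 LOAD — after: cnt=5, r=5 — load
T0 CAS — after: cnt=6, r=5 — ok
T0 LOAD — after: cnt=6, r=6 — load
T1 LOAD — after: cnt=6, r=6 — load
T0 CAS — after: cnt=7, r=6 — ok
T0 LOAD — after: cnt=7, r=7 — load
T0 CAS — after: cnt=8, r=7 — ok
T1 CAS — after: cnt=8, r=6 — retry
T1 LOAD — after: cnt=8, r=8 — load
T1 CAS — after: cnt=9, r=8 — ok
Mismatch at 6.

step = 6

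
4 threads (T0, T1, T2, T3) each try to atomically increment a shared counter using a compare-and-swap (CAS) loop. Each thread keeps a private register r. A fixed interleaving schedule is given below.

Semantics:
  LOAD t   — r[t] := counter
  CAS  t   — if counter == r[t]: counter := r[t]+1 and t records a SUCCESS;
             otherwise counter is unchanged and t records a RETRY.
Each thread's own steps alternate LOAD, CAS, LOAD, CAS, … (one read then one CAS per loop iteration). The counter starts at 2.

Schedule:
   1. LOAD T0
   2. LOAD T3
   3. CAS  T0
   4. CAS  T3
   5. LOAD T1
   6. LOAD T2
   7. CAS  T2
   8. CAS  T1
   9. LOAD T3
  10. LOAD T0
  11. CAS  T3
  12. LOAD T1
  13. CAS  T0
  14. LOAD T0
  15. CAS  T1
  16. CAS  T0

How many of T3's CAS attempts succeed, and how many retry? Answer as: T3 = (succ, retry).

1. LOAD T0 → mem=2 r[T0]=2 [LOAD]
2. LOAD T3 → mem=2 r[T3]=2 [LOAD]
3. CAS T0 → mem=3 r[T0]=2 [OK]
4. CAS T3 → mem=3 r[T3]=2 [RETRY]
5. LOAD T1 → mem=3 r[T1]=3 [LOAD]
6. LOAD T2 → mem=3 r[T2]=3 [LOAD]
7. CAS T2 → mem=4 r[T2]=3 [OK]
8. CAS T1 → mem=4 r[T1]=3 [RETRY]
9. LOAD T3 → mem=4 r[T3]=4 [LOAD]
10. LOAD T0 → mem=4 r[T0]=4 [LOAD]
11. CAS T3 → mem=5 r[T3]=4 [OK]
12. LOAD T1 → mem=5 r[T1]=5 [LOAD]
13. CAS T0 → mem=5 r[T0]=4 [RETRY]
14. LOAD T0 → mem=5 r[T0]=5 [LOAD]
15. CAS T1 → mem=6 r[T1]=5 [OK]
16. CAS T0 → mem=6 r[T0]=5 [RETRY]

T3 = (1, 1)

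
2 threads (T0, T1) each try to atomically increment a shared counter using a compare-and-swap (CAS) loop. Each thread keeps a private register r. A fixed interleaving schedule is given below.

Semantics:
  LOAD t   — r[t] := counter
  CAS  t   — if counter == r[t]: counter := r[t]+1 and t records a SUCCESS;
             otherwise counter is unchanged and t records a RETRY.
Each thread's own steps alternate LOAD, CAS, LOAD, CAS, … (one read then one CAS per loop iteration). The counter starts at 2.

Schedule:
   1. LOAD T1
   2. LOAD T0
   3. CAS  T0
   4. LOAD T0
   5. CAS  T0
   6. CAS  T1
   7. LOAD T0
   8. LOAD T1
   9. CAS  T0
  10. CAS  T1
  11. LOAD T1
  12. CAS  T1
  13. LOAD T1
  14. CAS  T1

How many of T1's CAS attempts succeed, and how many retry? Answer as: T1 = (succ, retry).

T1 = (2, 2)

#1 T1 reads 2
#2 T0 reads 2
#3 T0 CAS(2→3) writes; counter now 3
#4 T0 reads 3
#5 T0 CAS(3→4) writes; counter now 4
#6 T1 CAS(2→3) fails; counter now 4
#7 T0 reads 4
#8 T1 reads 4
#9 T0 CAS(4→5) writes; counter now 5
#10 T1 CAS(4→5) fails; counter now 5
#11 T1 reads 5
#12 T1 CAS(5→6) writes; counter now 6
#13 T1 reads 6
#14 T1 CAS(6→7) writes; counter now 7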